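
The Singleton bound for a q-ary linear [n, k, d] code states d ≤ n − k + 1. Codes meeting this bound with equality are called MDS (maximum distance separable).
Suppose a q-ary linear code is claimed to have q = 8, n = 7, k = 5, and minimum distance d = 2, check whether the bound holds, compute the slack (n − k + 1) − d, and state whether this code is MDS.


Singleton RHS = n − k + 1 = 3, slack = 1, bound satisfied, not MDS.

Singleton bound: d ≤ n − k + 1.
Here n = 7, k = 5, so n − k + 1 = 3.
Given d = 2, check d ≤ 3: YES.
Slack = (n − k + 1) − d = 1.
The code is NOT MDS (slack = 1 > 0).
Description: the claimed parameters are [7, 5, 2]_8; such a code would be non-MDS.


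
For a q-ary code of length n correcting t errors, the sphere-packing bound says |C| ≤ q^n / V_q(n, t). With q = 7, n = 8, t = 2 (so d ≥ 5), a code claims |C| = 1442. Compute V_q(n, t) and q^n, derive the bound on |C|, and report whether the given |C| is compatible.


V_q(n, t) = 1057, q^n = 5764801, Hamming bound = 5453, |C| = 1442 ≤ bound (satisfied).

Step 1: Compute V_q(n, t) = Σ_{j=0}^2 C(n, j) (q−1)^j.
  j = 0: C(8,0)·(6)^0 = 1·1 = 1.
  j = 1: C(8,1)·(6)^1 = 8·6 = 48.
  j = 2: C(8,2)·(6)^2 = 28·36 = 1008.
  V_q(n, t) = 1 + 48 + 1008 = 1057.
Step 2: q^n = 7^8 = 5764801.
Step 3: Hamming bound ⌊q^n / V_q(n,t)⌋ = ⌊5764801/1057⌋ = 5453.
Step 4: Compare |C| = 1442 to 5453: satisfied.
The claimed |C| lies below the Hamming bound.


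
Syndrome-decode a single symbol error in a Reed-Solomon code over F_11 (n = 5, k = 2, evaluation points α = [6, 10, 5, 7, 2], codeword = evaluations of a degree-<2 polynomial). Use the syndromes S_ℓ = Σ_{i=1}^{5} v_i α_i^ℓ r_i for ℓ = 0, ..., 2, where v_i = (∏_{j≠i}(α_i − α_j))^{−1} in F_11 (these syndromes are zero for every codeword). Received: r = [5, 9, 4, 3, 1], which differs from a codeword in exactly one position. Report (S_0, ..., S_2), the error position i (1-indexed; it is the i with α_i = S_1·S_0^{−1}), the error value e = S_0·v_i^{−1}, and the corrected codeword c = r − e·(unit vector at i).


S = (10, 4, 6), error at position 4, error magnitude e = 8, c = [5, 9, 4, 6, 1].

Step 1: column multipliers v_i = (∏_{j≠i}(α_i − α_j))^{−1} mod 11.
  i = 1 (α = 6): (6−10)(6−5)(6−7)(6−2) = (−4)·1·(−1)·4 = 16 ≡ 5, so v_1 = 5^{−1} = 9 (mod 11).
  i = 2 (α = 10): (10−6)(10−5)(10−7)(10−2) = 4·5·3·8 = 480 ≡ 7, so v_2 = 7^{−1} = 8 (mod 11).
  i = 3 (α = 5): (5−6)(5−10)(5−7)(5−2) = (−1)·(−5)·(−2)·3 = −30 ≡ 3, so v_3 = 3^{−1} = 4 (mod 11).
  i = 4 (α = 7): (7−6)(7−10)(7−5)(7−2) = 1·(−3)·2·5 = −30 ≡ 3, so v_4 = 3^{−1} = 4 (mod 11).
  i = 5 (α = 2): (2−6)(2−10)(2−5)(2−7) = (−4)·(−8)·(−3)·(−5) = 480 ≡ 7, so v_5 = 7^{−1} = 8 (mod 11).
  v = [9, 8, 4, 4, 8].
Step 2: syndromes of r = [5, 9, 4, 3, 1] (all sums mod 11).
  S_0 = Σ v_i r_i = 9·5 + 8·9 + 4·4 + 4·3 + 8·1 = 153 ≡ 10.
  S_1 = Σ v_i α_i r_i = 9·6·5 + 8·10·9 + 4·5·4 + 4·7·3 + 8·2·1 = 1170 ≡ 4.
  α_i^2 mod 11 = [3, 1, 3, 5, 4].
  S_2 = Σ v_i α_i^2 r_i = 9·3·5 + 8·1·9 + 4·3·4 + 4·5·3 + 8·4·1 = 347 ≡ 6.
  S = (10, 4, 6) ≠ 0, so r is not a codeword (an error is present).
Step 3: locate the error. For a single error e at position i, S_ℓ = v_i·e·α_i^ℓ, so α_err = S_1/S_0.
  S_0^{−1} = 10^{−1} = 10 (mod 11), so α_err = 4·10 = 40 ≡ 7 = α_4. Error position i = 4.
  Consistency check: S_2/S_1 = 6·3 = 18 ≡ 7 = α_err ✓ (single-error assumption holds).
Step 4: error magnitude e = S_0/v_4 = S_0·∏_{j≠4}(α_4 − α_j) = 10·3 = 30 ≡ 8 (mod 11).
Step 5: correct position 4: c_4 = r_4 − e = 3 − 8 ≡ 6 (mod 11). Hence c = [5, 9, 4, 6, 1].
  Check: interpolating c through the α_i gives m(x) = 10 + 1·x (degree < 2) with m(α_i) = c_i for every i, so c is indeed a codeword.


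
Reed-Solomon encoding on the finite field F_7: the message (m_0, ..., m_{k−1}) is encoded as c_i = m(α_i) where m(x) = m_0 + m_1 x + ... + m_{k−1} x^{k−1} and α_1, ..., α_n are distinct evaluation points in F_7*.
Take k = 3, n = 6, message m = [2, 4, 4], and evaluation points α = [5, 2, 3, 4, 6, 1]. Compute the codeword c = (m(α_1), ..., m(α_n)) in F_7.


c = [3, 5, 1, 5, 2, 3]

Message polynomial: m(x) = 2 + 4·x + 4·x^2 (mod 7).
For each evaluation point α_i, compute m(α_i) mod 7:
  α_1 = 5: Horner steps 4 → 3 → 3, so m(5) = 3.
  α_2 = 2: Horner steps 4 → 5 → 5, so m(2) = 5.
  α_3 = 3: Horner steps 4 → 2 → 1, so m(3) = 1.
  α_4 = 4: Horner steps 4 → 6 → 5, so m(4) = 5.
  α_5 = 6: Horner steps 4 → 0 → 2, so m(6) = 2.
  α_6 = 1: Horner steps 4 → 1 → 3, so m(1) = 3.
Codeword c = [3, 5, 1, 5, 2, 3] ∈ F_7^6.


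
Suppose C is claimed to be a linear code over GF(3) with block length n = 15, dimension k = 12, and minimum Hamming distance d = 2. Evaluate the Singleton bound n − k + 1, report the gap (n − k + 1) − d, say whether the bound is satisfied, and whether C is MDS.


Singleton RHS = n − k + 1 = 4, slack = 2, bound satisfied, not MDS.

Singleton bound: d ≤ n − k + 1.
Here n = 15, k = 12, so n − k + 1 = 4.
Given d = 2, check d ≤ 4: YES.
Slack = (n − k + 1) − d = 2.
The code is NOT MDS (slack = 2 > 0).
Description: the claimed parameters are [15, 12, 2]_3; such a code would be non-MDS.


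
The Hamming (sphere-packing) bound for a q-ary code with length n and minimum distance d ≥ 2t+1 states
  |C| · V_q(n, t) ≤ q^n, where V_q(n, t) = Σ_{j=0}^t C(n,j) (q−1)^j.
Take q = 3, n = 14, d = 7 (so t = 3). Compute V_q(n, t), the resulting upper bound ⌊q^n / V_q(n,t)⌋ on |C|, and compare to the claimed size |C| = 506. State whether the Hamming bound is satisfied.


V_q(n, t) = 3305, q^n = 4782969, Hamming bound = 1447, |C| = 506 ≤ bound (satisfied).

Step 1: Compute V_q(n, t) = Σ_{j=0}^3 C(n, j) (q−1)^j.
  j = 0: C(14,0)·(2)^0 = 1·1 = 1.
  j = 1: C(14,1)·(2)^1 = 14·2 = 28.
  j = 2: C(14,2)·(2)^2 = 91·4 = 364.
  j = 3: C(14,3)·(2)^3 = 364·8 = 2912.
  V_q(n, t) = 1 + 28 + 364 + 2912 = 3305.
Step 2: q^n = 3^14 = 4782969.
Step 3: Hamming bound ⌊q^n / V_q(n,t)⌋ = ⌊4782969/3305⌋ = 1447.
Step 4: Compare |C| = 506 to 1447: satisfied.
The claimed |C| lies below the Hamming bound.


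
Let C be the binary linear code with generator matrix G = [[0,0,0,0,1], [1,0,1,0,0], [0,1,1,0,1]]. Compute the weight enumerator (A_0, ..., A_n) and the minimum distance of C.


Weight distribution: A_0 = 1, A_1 = 1, A_2 = 3, A_3 = 3. Minimum distance d = 1.

Enumerate all 2^3 = 8 messages m ∈ F_2^3.
For each, compute codeword c = mG in F_2^5, then tally its weight.
  m = 000 → c = 00000, weight = 0.
  m = 100 → c = 00001, weight = 1.
  m = 010 → c = 10100, weight = 2.
  m = 110 → c = 10101, weight = 3.
  m = 001 → c = 01101, weight = 3.
  m = 101 → c = 01100, weight = 2.
  m = 011 → c = 11001, weight = 3.
  m = 111 → c = 11000, weight = 2.
Tally weights:
  weight 0: 1 codewords.
  weight 1: 1 codewords.
  weight 2: 3 codewords.
  weight 3: 3 codewords.
Minimum distance d = smallest w > 0 with A_w > 0 = 1.
Sanity: Σ A_w = 8 = 2^3 = 8 ✓.


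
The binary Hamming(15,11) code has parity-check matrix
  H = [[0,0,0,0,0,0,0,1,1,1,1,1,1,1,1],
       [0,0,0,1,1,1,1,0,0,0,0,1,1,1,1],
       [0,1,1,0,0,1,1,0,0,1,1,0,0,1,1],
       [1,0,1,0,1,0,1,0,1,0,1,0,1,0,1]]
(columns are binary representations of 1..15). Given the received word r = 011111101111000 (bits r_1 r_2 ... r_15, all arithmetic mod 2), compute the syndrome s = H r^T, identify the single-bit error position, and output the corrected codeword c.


s = (0, 1, 0, 1)^T, error position = 5, corrected codeword c = 011101101111000

Compute s = H r^T mod 2 one row at a time:
  s_1 = 0 + 1 + 1 + 1 + 1 + 0 + 0 + 0 = 4 ≡ 0 (mod 2).
  s_2 = 1 + 1 + 1 + 1 + 1 + 0 + 0 + 0 = 5 ≡ 1 (mod 2).
  s_3 = 1 + 1 + 1 + 1 + 1 + 1 + 0 + 0 = 6 ≡ 0 (mod 2).
  s_4 = 0 + 1 + 1 + 1 + 1 + 1 + 0 + 0 = 5 ≡ 1 (mod 2).
s = (0, 1, 0, 1)^T — this equals column 5 of H (binary 0101), so error is at position 5.
Correct: flip bit 5 of r = 011111101111000 to get c = 011101101111000.


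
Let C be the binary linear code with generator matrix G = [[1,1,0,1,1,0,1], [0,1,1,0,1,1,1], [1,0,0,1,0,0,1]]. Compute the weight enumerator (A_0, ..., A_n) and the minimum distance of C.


Weight distribution: A_0 = 1, A_2 = 1, A_3 = 2, A_4 = 1, A_5 = 2, A_6 = 1. Minimum distance d = 2.

Enumerate all 2^3 = 8 messages m ∈ F_2^3.
For each, compute codeword c = mG in F_2^7, then tally its weight.
  m = 000 → c = 0000000, weight = 0.
  m = 100 → c = 1101101, weight = 5.
  m = 010 → c = 0110111, weight = 5.
  m = 110 → c = 1011010, weight = 4.
  m = 001 → c = 1001001, weight = 3.
  m = 101 → c = 0100100, weight = 2.
  m = 011 → c = 1111110, weight = 6.
  m = 111 → c = 0010011, weight = 3.
Tally weights:
  weight 0: 1 codewords.
  weight 2: 1 codewords.
  weight 3: 2 codewords.
  weight 4: 1 codewords.
  weight 5: 2 codewords.
  weight 6: 1 codewords.
Minimum distance d = smallest w > 0 with A_w > 0 = 2.
Sanity: Σ A_w = 8 = 2^3 = 8 ✓.


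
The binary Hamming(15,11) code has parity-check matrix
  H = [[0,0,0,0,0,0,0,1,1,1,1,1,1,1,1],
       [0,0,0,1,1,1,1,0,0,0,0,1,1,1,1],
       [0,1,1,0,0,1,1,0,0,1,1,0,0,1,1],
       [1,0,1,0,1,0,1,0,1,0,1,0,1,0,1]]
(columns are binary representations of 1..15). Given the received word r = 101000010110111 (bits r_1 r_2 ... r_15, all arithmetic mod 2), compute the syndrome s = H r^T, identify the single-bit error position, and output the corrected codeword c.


s = (0, 1, 1, 1)^T, error position = 7, corrected codeword c = 101000110110111

Compute s = H r^T mod 2 one row at a time:
  s_1 = 1 + 0 + 1 + 1 + 0 + 1 + 1 + 1 = 6 ≡ 0 (mod 2).
  s_2 = 0 + 0 + 0 + 0 + 0 + 1 + 1 + 1 = 3 ≡ 1 (mod 2).
  s_3 = 0 + 1 + 0 + 0 + 1 + 1 + 1 + 1 = 5 ≡ 1 (mod 2).
  s_4 = 1 + 1 + 0 + 0 + 0 + 1 + 1 + 1 = 5 ≡ 1 (mod 2).
s = (0, 1, 1, 1)^T — this equals column 7 of H (binary 0111), so error is at position 7.
Correct: flip bit 7 of r = 101000010110111 to get c = 101000110110111.


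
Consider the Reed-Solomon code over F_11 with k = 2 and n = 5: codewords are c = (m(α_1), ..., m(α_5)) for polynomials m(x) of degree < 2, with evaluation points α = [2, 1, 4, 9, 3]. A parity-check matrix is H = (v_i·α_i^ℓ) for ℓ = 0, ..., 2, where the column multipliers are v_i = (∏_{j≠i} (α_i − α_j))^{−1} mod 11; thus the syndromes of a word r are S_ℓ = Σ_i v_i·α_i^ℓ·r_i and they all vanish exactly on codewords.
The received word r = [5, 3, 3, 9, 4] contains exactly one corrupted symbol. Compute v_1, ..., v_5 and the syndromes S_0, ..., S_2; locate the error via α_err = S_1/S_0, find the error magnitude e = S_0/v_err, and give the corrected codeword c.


S = (2, 2, 2), error at position 2, error magnitude e = 8, c = [5, 6, 3, 9, 4].

Step 1: column multipliers v_i = (∏_{j≠i}(α_i − α_j))^{−1} mod 11.
  i = 1 (α = 2): (2−1)(2−4)(2−9)(2−3) = 1·(−2)·(−7)·(−1) = −14 ≡ 8, so v_1 = 8^{−1} = 7 (mod 11).
  i = 2 (α = 1): (1−2)(1−4)(1−9)(1−3) = (−1)·(−3)·(−8)·(−2) = 48 ≡ 4, so v_2 = 4^{−1} = 3 (mod 11).
  i = 3 (α = 4): (4−2)(4−1)(4−9)(4−3) = 2·3·(−5)·1 = −30 ≡ 3, so v_3 = 3^{−1} = 4 (mod 11).
  i = 4 (α = 9): (9−2)(9−1)(9−4)(9−3) = 7·8·5·6 = 1680 ≡ 8, so v_4 = 8^{−1} = 7 (mod 11).
  i = 5 (α = 3): (3−2)(3−1)(3−4)(3−9) = 1·2·(−1)·(−6) = 12 ≡ 1, so v_5 = 1^{−1} = 1 (mod 11).
  v = [7, 3, 4, 7, 1].
Step 2: syndromes of r = [5, 3, 3, 9, 4] (all sums mod 11).
  S_0 = Σ v_i r_i = 7·5 + 3·3 + 4·3 + 7·9 + 1·4 = 123 ≡ 2.
  S_1 = Σ v_i α_i r_i = 7·2·5 + 3·1·3 + 4·4·3 + 7·9·9 + 1·3·4 = 706 ≡ 2.
  α_i^2 mod 11 = [4, 1, 5, 4, 9].
  S_2 = Σ v_i α_i^2 r_i = 7·4·5 + 3·1·3 + 4·5·3 + 7·4·9 + 1·9·4 = 497 ≡ 2.
  S = (2, 2, 2) ≠ 0, so r is not a codeword (an error is present).
Step 3: locate the error. For a single error e at position i, S_ℓ = v_i·e·α_i^ℓ, so α_err = S_1/S_0.
  S_0^{−1} = 2^{−1} = 6 (mod 11), so α_err = 2·6 = 12 ≡ 1 = α_2. Error position i = 2.
  Consistency check: S_2/S_1 = 2·6 = 12 ≡ 1 = α_err ✓ (single-error assumption holds).
Step 4: error magnitude e = S_0/v_2 = S_0·∏_{j≠2}(α_2 − α_j) = 2·4 = 8 ≡ 8 (mod 11).
Step 5: correct position 2: c_2 = r_2 − e = 3 − 8 ≡ 6 (mod 11). Hence c = [5, 6, 3, 9, 4].
  Check: interpolating c through the α_i gives m(x) = 7 + 10·x (degree < 2) with m(α_i) = c_i for every i, so c is indeed a codeword.


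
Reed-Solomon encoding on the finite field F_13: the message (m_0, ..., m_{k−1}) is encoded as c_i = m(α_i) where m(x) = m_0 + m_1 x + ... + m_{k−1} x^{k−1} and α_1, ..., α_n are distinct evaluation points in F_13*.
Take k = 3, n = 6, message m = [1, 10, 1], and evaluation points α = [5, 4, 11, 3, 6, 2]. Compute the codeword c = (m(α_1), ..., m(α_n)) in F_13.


c = [11, 5, 11, 1, 6, 12]

Message polynomial: m(x) = 1 + 10·x + 1·x^2 (mod 13).
For each evaluation point α_i, compute m(α_i) mod 13:
  α_1 = 5: Horner steps 1 → 2 → 11, so m(5) = 11.
  α_2 = 4: Horner steps 1 → 1 → 5, so m(4) = 5.
  α_3 = 11: Horner steps 1 → 8 → 11, so m(11) = 11.
  α_4 = 3: Horner steps 1 → 0 → 1, so m(3) = 1.
  α_5 = 6: Horner steps 1 → 3 → 6, so m(6) = 6.
  α_6 = 2: Horner steps 1 → 12 → 12, so m(2) = 12.
Codeword c = [11, 5, 11, 1, 6, 12] ∈ F_13^6.


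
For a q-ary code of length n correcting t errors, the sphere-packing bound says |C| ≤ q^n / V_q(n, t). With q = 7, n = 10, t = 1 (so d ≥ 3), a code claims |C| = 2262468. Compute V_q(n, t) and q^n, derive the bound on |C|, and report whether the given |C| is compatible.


V_q(n, t) = 61, q^n = 282475249, Hamming bound = 4630741, |C| = 2262468 ≤ bound (satisfied).

Step 1: Compute V_q(n, t) = Σ_{j=0}^1 C(n, j) (q−1)^j.
  j = 0: C(10,0)·(6)^0 = 1·1 = 1.
  j = 1: C(10,1)·(6)^1 = 10·6 = 60.
  V_q(n, t) = 1 + 60 = 61.
Step 2: q^n = 7^10 = 282475249.
Step 3: Hamming bound ⌊q^n / V_q(n,t)⌋ = ⌊282475249/61⌋ = 4630741.
Step 4: Compare |C| = 2262468 to 4630741: satisfied.
The claimed |C| lies below the Hamming bound.


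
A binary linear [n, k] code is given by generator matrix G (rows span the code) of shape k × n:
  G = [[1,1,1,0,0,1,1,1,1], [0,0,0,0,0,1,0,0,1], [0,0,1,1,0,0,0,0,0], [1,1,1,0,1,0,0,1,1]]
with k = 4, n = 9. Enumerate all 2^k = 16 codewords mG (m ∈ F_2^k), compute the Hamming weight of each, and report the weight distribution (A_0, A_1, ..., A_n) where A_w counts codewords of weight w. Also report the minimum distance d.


Weight distribution: A_0 = 1, A_2 = 2, A_3 = 2, A_4 = 1, A_5 = 4, A_6 = 4, A_7 = 2. Minimum distance d = 2.

Enumerate all 2^4 = 16 messages m ∈ F_2^4.
For each, compute codeword c = mG in F_2^9, then tally its weight.
  m = 0000 → c = 000000000, weight = 0.
  m = 1000 → c = 111001111, weight = 7.
  m = 0100 → c = 000001001, weight = 2.
  m = 1100 → c = 111000110, weight = 5.
  m = 0010 → c = 001100000, weight = 2.
  m = 1010 → c = 110101111, weight = 7.
  m = 0110 → c = 001101001, weight = 4.
  m = 1110 → c = 110100110, weight = 5.
  m = 0001 → c = 111010011, weight = 6.
  m = 1001 → c = 000011100, weight = 3.
  m = 0101 → c = 111011010, weight = 6.
  m = 1101 → c = 000010101, weight = 3.
  m = 0011 → c = 110110011, weight = 6.
  m = 1011 → c = 001111100, weight = 5.
  m = 0111 → c = 110111010, weight = 6.
  m = 1111 → c = 001110101, weight = 5.
Tally weights:
  weight 0: 1 codewords.
  weight 2: 2 codewords.
  weight 3: 2 codewords.
  weight 4: 1 codewords.
  weight 5: 4 codewords.
  weight 6: 4 codewords.
  weight 7: 2 codewords.
Minimum distance d = smallest w > 0 with A_w > 0 = 2.
Sanity: Σ A_w = 16 = 2^4 = 16 ✓.


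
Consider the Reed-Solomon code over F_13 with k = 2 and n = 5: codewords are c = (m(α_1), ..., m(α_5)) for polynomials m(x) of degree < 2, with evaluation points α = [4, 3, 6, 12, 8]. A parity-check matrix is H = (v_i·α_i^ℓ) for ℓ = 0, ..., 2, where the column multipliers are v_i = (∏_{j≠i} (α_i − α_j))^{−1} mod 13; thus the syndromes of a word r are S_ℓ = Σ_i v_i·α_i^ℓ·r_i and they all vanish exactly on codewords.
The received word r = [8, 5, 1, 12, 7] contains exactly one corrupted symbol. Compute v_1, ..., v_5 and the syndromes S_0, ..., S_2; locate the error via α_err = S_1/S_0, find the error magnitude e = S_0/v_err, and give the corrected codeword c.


S = (7, 6, 7), error at position 4, error magnitude e = 6, c = [8, 5, 1, 6, 7].

Step 1: column multipliers v_i = (∏_{j≠i}(α_i − α_j))^{−1} mod 13.
  i = 1 (α = 4): (4−3)(4−6)(4−12)(4−8) = 1·(−2)·(−8)·(−4) = −64 ≡ 1, so v_1 = 1^{−1} = 1 (mod 13).
  i = 2 (α = 3): (3−4)(3−6)(3−12)(3−8) = (−1)·(−3)·(−9)·(−5) = 135 ≡ 5, so v_2 = 5^{−1} = 8 (mod 13).
  i = 3 (α = 6): (6−4)(6−3)(6−12)(6−8) = 2·3·(−6)·(−2) = 72 ≡ 7, so v_3 = 7^{−1} = 2 (mod 13).
  i = 4 (α = 12): (12−4)(12−3)(12−6)(12−8) = 8·9·6·4 = 1728 ≡ 12, so v_4 = 12^{−1} = 12 (mod 13).
  i = 5 (α = 8): (8−4)(8−3)(8−6)(8−12) = 4·5·2·(−4) = −160 ≡ 9, so v_5 = 9^{−1} = 3 (mod 13).
  v = [1, 8, 2, 12, 3].
Step 2: syndromes of r = [8, 5, 1, 12, 7] (all sums mod 13).
  S_0 = Σ v_i r_i = 1·8 + 8·5 + 2·1 + 12·12 + 3·7 = 215 ≡ 7.
  S_1 = Σ v_i α_i r_i = 1·4·8 + 8·3·5 + 2·6·1 + 12·12·12 + 3·8·7 = 2060 ≡ 6.
  α_i^2 mod 13 = [3, 9, 10, 1, 12].
  S_2 = Σ v_i α_i^2 r_i = 1·3·8 + 8·9·5 + 2·10·1 + 12·1·12 + 3·12·7 = 800 ≡ 7.
  S = (7, 6, 7) ≠ 0, so r is not a codeword (an error is present).
Step 3: locate the error. For a single error e at position i, S_ℓ = v_i·e·α_i^ℓ, so α_err = S_1/S_0.
  S_0^{−1} = 7^{−1} = 2 (mod 13), so α_err = 6·2 = 12 ≡ 12 = α_4. Error position i = 4.
  Consistency check: S_2/S_1 = 7·11 = 77 ≡ 12 = α_err ✓ (single-error assumption holds).
Step 4: error magnitude e = S_0/v_4 = S_0·∏_{j≠4}(α_4 − α_j) = 7·12 = 84 ≡ 6 (mod 13).
Step 5: correct position 4: c_4 = r_4 − e = 12 − 6 ≡ 6 (mod 13). Hence c = [8, 5, 1, 6, 7].
  Check: interpolating c through the α_i gives m(x) = 9 + 3·x (degree < 2) with m(α_i) = c_i for every i, so c is indeed a codeword.


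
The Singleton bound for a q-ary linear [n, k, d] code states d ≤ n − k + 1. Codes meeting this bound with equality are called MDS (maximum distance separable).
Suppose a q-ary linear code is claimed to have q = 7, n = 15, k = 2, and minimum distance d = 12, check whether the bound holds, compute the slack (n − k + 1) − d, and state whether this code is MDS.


Singleton RHS = n − k + 1 = 14, slack = 2, bound satisfied, not MDS.

Singleton bound: d ≤ n − k + 1.
Here n = 15, k = 2, so n − k + 1 = 14.
Given d = 12, check d ≤ 14: YES.
Slack = (n − k + 1) − d = 2.
The code is NOT MDS (slack = 2 > 0).
Description: the claimed parameters are [15, 2, 12]_7; such a code would be non-MDS.


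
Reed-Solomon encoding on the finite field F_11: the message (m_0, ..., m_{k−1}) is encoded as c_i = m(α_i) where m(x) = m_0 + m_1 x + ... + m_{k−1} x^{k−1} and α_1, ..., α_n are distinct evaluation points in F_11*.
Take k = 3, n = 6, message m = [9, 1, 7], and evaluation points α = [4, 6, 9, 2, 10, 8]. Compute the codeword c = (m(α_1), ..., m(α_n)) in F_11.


c = [4, 3, 2, 6, 4, 3]

Message polynomial: m(x) = 9 + 1·x + 7·x^2 (mod 11).
For each evaluation point α_i, compute m(α_i) mod 11:
  α_1 = 4: Horner steps 7 → 7 → 4, so m(4) = 4.
  α_2 = 6: Horner steps 7 → 10 → 3, so m(6) = 3.
  α_3 = 9: Horner steps 7 → 9 → 2, so m(9) = 2.
  α_4 = 2: Horner steps 7 → 4 → 6, so m(2) = 6.
  α_5 = 10: Horner steps 7 → 5 → 4, so m(10) = 4.
  α_6 = 8: Horner steps 7 → 2 → 3, so m(8) = 3.
Codeword c = [4, 3, 2, 6, 4, 3] ∈ F_11^6.


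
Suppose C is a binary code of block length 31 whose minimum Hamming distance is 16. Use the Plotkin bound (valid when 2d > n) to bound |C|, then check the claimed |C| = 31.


Plotkin bound M ≤ 32; given |C| = 31 ≤ bound (satisfied).

Check applicability: 2d = 32, n = 31.
2d − n = 1 > 0, so Plotkin applies.
Compute d/(2d−n) = 16/1 ≈ 16.0000.
⌊d/(2d−n)⌋ = 16.
Plotkin bound: M ≤ 2·16 = 32.
Given |C| = 31, check: satisfied.
This |C| is below the Plotkin bound.


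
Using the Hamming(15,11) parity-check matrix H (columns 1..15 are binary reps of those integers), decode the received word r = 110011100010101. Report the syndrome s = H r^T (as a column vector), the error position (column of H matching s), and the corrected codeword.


s = (1, 1, 1, 0)^T, error position = 14, corrected codeword c = 110011100010111

Compute s = H r^T mod 2 one row at a time:
  s_1 = 0 + 0 + 0 + 1 + 0 + 1 + 0 + 1 = 3 ≡ 1 (mod 2).
  s_2 = 0 + 1 + 1 + 1 + 0 + 1 + 0 + 1 = 5 ≡ 1 (mod 2).
  s_3 = 1 + 0 + 1 + 1 + 0 + 1 + 0 + 1 = 5 ≡ 1 (mod 2).
  s_4 = 1 + 0 + 1 + 1 + 0 + 1 + 1 + 1 = 6 ≡ 0 (mod 2).
s = (1, 1, 1, 0)^T — this equals column 14 of H (binary 1110), so error is at position 14.
Correct: flip bit 14 of r = 110011100010101 to get c = 110011100010111.


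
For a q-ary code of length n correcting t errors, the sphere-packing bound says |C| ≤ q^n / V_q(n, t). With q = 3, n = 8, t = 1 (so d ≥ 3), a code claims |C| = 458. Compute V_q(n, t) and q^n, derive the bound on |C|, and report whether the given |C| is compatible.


V_q(n, t) = 17, q^n = 6561, Hamming bound = 385, |C| = 458 > bound (violated).

Step 1: Compute V_q(n, t) = Σ_{j=0}^1 C(n, j) (q−1)^j.
  j = 0: C(8,0)·(2)^0 = 1·1 = 1.
  j = 1: C(8,1)·(2)^1 = 8·2 = 16.
  V_q(n, t) = 1 + 16 = 17.
Step 2: q^n = 3^8 = 6561.
Step 3: Hamming bound ⌊q^n / V_q(n,t)⌋ = ⌊6561/17⌋ = 385.
Step 4: Compare |C| = 458 to 385: violated.
The claimed |C| lies above the Hamming bound, so no 3-ary code of length 8 with d ≥ 3 can have 458 codewords.


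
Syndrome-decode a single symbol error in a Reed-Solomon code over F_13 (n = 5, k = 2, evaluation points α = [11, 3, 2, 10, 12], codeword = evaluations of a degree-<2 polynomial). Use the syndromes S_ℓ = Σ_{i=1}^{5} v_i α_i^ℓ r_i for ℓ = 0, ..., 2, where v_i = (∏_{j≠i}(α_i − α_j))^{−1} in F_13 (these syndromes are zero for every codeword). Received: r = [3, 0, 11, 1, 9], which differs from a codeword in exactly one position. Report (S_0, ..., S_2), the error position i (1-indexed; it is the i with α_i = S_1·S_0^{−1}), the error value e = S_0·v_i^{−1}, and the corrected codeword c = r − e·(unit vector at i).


S = (11, 2, 11), error at position 5, error magnitude e = 4, c = [3, 0, 11, 1, 5].

Step 1: column multipliers v_i = (∏_{j≠i}(α_i − α_j))^{−1} mod 13.
  i = 1 (α = 11): (11−3)(11−2)(11−10)(11−12) = 8·9·1·(−1) = −72 ≡ 6, so v_1 = 6^{−1} = 11 (mod 13).
  i = 2 (α = 3): (3−11)(3−2)(3−10)(3−12) = (−8)·1·(−7)·(−9) = −504 ≡ 3, so v_2 = 3^{−1} = 9 (mod 13).
  i = 3 (α = 2): (2−11)(2−3)(2−10)(2−12) = (−9)·(−1)·(−8)·(−10) = 720 ≡ 5, so v_3 = 5^{−1} = 8 (mod 13).
  i = 4 (α = 10): (10−11)(10−3)(10−2)(10−12) = (−1)·7·8·(−2) = 112 ≡ 8, so v_4 = 8^{−1} = 5 (mod 13).
  i = 5 (α = 12): (12−11)(12−3)(12−2)(12−10) = 1·9·10·2 = 180 ≡ 11, so v_5 = 11^{−1} = 6 (mod 13).
  v = [11, 9, 8, 5, 6].
Step 2: syndromes of r = [3, 0, 11, 1, 9] (all sums mod 13).
  S_0 = Σ v_i r_i = 11·3 + 9·0 + 8·11 + 5·1 + 6·9 = 180 ≡ 11.
  S_1 = Σ v_i α_i r_i = 11·11·3 + 9·3·0 + 8·2·11 + 5·10·1 + 6·12·9 = 1237 ≡ 2.
  α_i^2 mod 13 = [4, 9, 4, 9, 1].
  S_2 = Σ v_i α_i^2 r_i = 11·4·3 + 9·9·0 + 8·4·11 + 5·9·1 + 6·1·9 = 583 ≡ 11.
  S = (11, 2, 11) ≠ 0, so r is not a codeword (an error is present).
Step 3: locate the error. For a single error e at position i, S_ℓ = v_i·e·α_i^ℓ, so α_err = S_1/S_0.
  S_0^{−1} = 11^{−1} = 6 (mod 13), so α_err = 2·6 = 12 ≡ 12 = α_5. Error position i = 5.
  Consistency check: S_2/S_1 = 11·7 = 77 ≡ 12 = α_err ✓ (single-error assumption holds).
Step 4: error magnitude e = S_0/v_5 = S_0·∏_{j≠5}(α_5 − α_j) = 11·11 = 121 ≡ 4 (mod 13).
Step 5: correct position 5: c_5 = r_5 − e = 9 − 4 ≡ 5 (mod 13). Hence c = [3, 0, 11, 1, 5].
  Check: interpolating c through the α_i gives m(x) = 7 + 2·x (degree < 2) with m(α_i) = c_i for every i, so c is indeed a codeword.


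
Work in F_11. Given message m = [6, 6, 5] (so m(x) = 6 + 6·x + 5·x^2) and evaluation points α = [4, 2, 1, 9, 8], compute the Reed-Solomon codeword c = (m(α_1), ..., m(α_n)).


c = [0, 5, 6, 3, 0]

Message polynomial: m(x) = 6 + 6·x + 5·x^2 (mod 11).
For each evaluation point α_i, compute m(α_i) mod 11:
  α_1 = 4: Horner steps 5 → 4 → 0, so m(4) = 0.
  α_2 = 2: Horner steps 5 → 5 → 5, so m(2) = 5.
  α_3 = 1: Horner steps 5 → 0 → 6, so m(1) = 6.
  α_4 = 9: Horner steps 5 → 7 → 3, so m(9) = 3.
  α_5 = 8: Horner steps 5 → 2 → 0, so m(8) = 0.
Codeword c = [0, 5, 6, 3, 0] ∈ F_11^5.


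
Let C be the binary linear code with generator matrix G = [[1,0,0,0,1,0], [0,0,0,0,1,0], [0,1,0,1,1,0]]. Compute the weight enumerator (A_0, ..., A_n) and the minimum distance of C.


Weight distribution: A_0 = 1, A_1 = 2, A_2 = 2, A_3 = 2, A_4 = 1. Minimum distance d = 1.

Enumerate all 2^3 = 8 messages m ∈ F_2^3.
For each, compute codeword c = mG in F_2^6, then tally its weight.
  m = 000 → c = 000000, weight = 0.
  m = 100 → c = 100010, weight = 2.
  m = 010 → c = 000010, weight = 1.
  m = 110 → c = 100000, weight = 1.
  m = 001 → c = 010110, weight = 3.
  m = 101 → c = 110100, weight = 3.
  m = 011 → c = 010100, weight = 2.
  m = 111 → c = 110110, weight = 4.
Tally weights:
  weight 0: 1 codewords.
  weight 1: 2 codewords.
  weight 2: 2 codewords.
  weight 3: 2 codewords.
  weight 4: 1 codewords.
Minimum distance d = smallest w > 0 with A_w > 0 = 1.
Sanity: Σ A_w = 8 = 2^3 = 8 ✓.


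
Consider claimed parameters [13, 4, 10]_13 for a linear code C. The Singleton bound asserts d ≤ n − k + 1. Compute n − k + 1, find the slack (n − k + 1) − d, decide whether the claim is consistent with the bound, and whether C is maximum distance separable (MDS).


Singleton RHS = n − k + 1 = 10, slack = 0, bound satisfied, MDS.

Singleton bound: d ≤ n − k + 1.
Here n = 13, k = 4, so n − k + 1 = 10.
Given d = 10, check d ≤ 10: YES.
Slack = (n − k + 1) − d = 0.
The code is MDS (slack = 0).
Description: the claimed parameters are [13, 4, 10]_13; such a code would be MDS (meets Singleton bound).


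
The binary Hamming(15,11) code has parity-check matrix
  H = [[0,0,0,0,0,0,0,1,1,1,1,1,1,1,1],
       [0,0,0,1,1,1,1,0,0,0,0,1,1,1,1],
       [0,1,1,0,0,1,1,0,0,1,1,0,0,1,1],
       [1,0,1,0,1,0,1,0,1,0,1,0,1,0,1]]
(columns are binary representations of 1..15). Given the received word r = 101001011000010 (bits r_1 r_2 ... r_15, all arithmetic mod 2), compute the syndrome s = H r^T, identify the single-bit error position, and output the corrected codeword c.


s = (1, 0, 1, 1)^T, error position = 11, corrected codeword c = 101001011010010

Compute s = H r^T mod 2 one row at a time:
  s_1 = 1 + 1 + 0 + 0 + 0 + 0 + 1 + 0 = 3 ≡ 1 (mod 2).
  s_2 = 0 + 0 + 1 + 0 + 0 + 0 + 1 + 0 = 2 ≡ 0 (mod 2).
  s_3 = 0 + 1 + 1 + 0 + 0 + 0 + 1 + 0 = 3 ≡ 1 (mod 2).
  s_4 = 1 + 1 + 0 + 0 + 1 + 0 + 0 + 0 = 3 ≡ 1 (mod 2).
s = (1, 0, 1, 1)^T — this equals column 11 of H (binary 1011), so error is at position 11.
Correct: flip bit 11 of r = 101001011000010 to get c = 101001011010010.


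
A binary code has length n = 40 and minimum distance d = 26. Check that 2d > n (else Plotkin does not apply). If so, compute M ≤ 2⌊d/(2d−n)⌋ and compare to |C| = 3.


Plotkin bound M ≤ 4; given |C| = 3 ≤ bound (satisfied).

Check applicability: 2d = 52, n = 40.
2d − n = 12 > 0, so Plotkin applies.
Compute d/(2d−n) = 26/12 ≈ 2.1667.
⌊d/(2d−n)⌋ = 2.
Plotkin bound: M ≤ 2·2 = 4.
Given |C| = 3, check: satisfied.
This |C| is below the Plotkin bound.


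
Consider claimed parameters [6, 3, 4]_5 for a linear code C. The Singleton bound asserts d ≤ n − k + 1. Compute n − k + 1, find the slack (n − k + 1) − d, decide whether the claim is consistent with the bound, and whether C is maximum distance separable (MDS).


Singleton RHS = n − k + 1 = 4, slack = 0, bound satisfied, MDS.

Singleton bound: d ≤ n − k + 1.
Here n = 6, k = 3, so n − k + 1 = 4.
Given d = 4, check d ≤ 4: YES.
Slack = (n − k + 1) − d = 0.
The code is MDS (slack = 0).
Description: the claimed parameters are [6, 3, 4]_5; such a code would be MDS (meets Singleton bound).


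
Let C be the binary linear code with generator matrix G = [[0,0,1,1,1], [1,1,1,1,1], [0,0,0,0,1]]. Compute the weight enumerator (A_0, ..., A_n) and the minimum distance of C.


Weight distribution: A_0 = 1, A_1 = 1, A_2 = 2, A_3 = 2, A_4 = 1, A_5 = 1. Minimum distance d = 1.

Enumerate all 2^3 = 8 messages m ∈ F_2^3.
For each, compute codeword c = mG in F_2^5, then tally its weight.
  m = 000 → c = 00000, weight = 0.
  m = 100 → c = 00111, weight = 3.
  m = 010 → c = 11111, weight = 5.
  m = 110 → c = 11000, weight = 2.
  m = 001 → c = 00001, weight = 1.
  m = 101 → c = 00110, weight = 2.
  m = 011 → c = 11110, weight = 4.
  m = 111 → c = 11001, weight = 3.
Tally weights:
  weight 0: 1 codewords.
  weight 1: 1 codewords.
  weight 2: 2 codewords.
  weight 3: 2 codewords.
  weight 4: 1 codewords.
  weight 5: 1 codewords.
Minimum distance d = smallest w > 0 with A_w > 0 = 1.
Sanity: Σ A_w = 8 = 2^3 = 8 ✓.


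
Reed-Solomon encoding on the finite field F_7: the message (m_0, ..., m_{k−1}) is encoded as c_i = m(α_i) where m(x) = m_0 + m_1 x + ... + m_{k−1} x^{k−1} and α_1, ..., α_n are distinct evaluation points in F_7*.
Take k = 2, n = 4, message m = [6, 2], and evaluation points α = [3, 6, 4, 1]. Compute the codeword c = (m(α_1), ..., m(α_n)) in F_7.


c = [5, 4, 0, 1]

Message polynomial: m(x) = 6 + 2·x (mod 7).
For each evaluation point α_i, compute m(α_i) mod 7:
  α_1 = 3: Horner steps 2 → 5, so m(3) = 5.
  α_2 = 6: Horner steps 2 → 4, so m(6) = 4.
  α_3 = 4: Horner steps 2 → 0, so m(4) = 0.
  α_4 = 1: Horner steps 2 → 1, so m(1) = 1.
Codeword c = [5, 4, 0, 1] ∈ F_7^4.


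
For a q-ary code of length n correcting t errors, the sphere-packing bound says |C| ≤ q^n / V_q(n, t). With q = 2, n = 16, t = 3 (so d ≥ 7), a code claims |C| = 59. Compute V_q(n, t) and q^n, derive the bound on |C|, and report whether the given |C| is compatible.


V_q(n, t) = 697, q^n = 65536, Hamming bound = 94, |C| = 59 ≤ bound (satisfied).

Step 1: Compute V_q(n, t) = Σ_{j=0}^3 C(n, j) (q−1)^j.
  j = 0: C(16,0)·(1)^0 = 1·1 = 1.
  j = 1: C(16,1)·(1)^1 = 16·1 = 16.
  j = 2: C(16,2)·(1)^2 = 120·1 = 120.
  j = 3: C(16,3)·(1)^3 = 560·1 = 560.
  V_q(n, t) = 1 + 16 + 120 + 560 = 697.
Step 2: q^n = 2^16 = 65536.
Step 3: Hamming bound ⌊q^n / V_q(n,t)⌋ = ⌊65536/697⌋ = 94.
Step 4: Compare |C| = 59 to 94: satisfied.
The claimed |C| lies below the Hamming bound.


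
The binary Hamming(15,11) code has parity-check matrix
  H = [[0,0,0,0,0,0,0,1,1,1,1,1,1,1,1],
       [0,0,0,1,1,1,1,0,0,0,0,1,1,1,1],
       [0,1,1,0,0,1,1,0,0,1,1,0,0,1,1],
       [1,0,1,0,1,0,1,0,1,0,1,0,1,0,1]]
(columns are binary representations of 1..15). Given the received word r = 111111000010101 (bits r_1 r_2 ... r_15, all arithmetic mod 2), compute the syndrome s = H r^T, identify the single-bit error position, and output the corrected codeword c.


s = (1, 1, 1, 0)^T, error position = 14, corrected codeword c = 111111000010111

Compute s = H r^T mod 2 one row at a time:
  s_1 = 0 + 0 + 0 + 1 + 0 + 1 + 0 + 1 = 3 ≡ 1 (mod 2).
  s_2 = 1 + 1 + 1 + 0 + 0 + 1 + 0 + 1 = 5 ≡ 1 (mod 2).
  s_3 = 1 + 1 + 1 + 0 + 0 + 1 + 0 + 1 = 5 ≡ 1 (mod 2).
  s_4 = 1 + 1 + 1 + 0 + 0 + 1 + 1 + 1 = 6 ≡ 0 (mod 2).
s = (1, 1, 1, 0)^T — this equals column 14 of H (binary 1110), so error is at position 14.
Correct: flip bit 14 of r = 111111000010101 to get c = 111111000010111.


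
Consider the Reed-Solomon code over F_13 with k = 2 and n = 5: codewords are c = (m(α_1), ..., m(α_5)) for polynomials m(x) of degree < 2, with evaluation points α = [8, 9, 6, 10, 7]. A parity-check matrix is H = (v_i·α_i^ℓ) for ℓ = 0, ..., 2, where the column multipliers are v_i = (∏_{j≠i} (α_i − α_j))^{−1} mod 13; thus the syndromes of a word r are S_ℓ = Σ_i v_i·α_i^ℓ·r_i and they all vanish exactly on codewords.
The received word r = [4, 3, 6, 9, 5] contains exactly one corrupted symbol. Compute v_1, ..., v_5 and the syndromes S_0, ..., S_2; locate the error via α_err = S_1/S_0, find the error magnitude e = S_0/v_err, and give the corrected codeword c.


S = (3, 4, 1), error at position 4, error magnitude e = 7, c = [4, 3, 6, 2, 5].

Step 1: column multipliers v_i = (∏_{j≠i}(α_i − α_j))^{−1} mod 13.
  i = 1 (α = 8): (8−9)(8−6)(8−10)(8−7) = (−1)·2·(−2)·1 = 4 ≡ 4, so v_1 = 4^{−1} = 10 (mod 13).
  i = 2 (α = 9): (9−8)(9−6)(9−10)(9−7) = 1·3·(−1)·2 = −6 ≡ 7, so v_2 = 7^{−1} = 2 (mod 13).
  i = 3 (α = 6): (6−8)(6−9)(6−10)(6−7) = (−2)·(−3)·(−4)·(−1) = 24 ≡ 11, so v_3 = 11^{−1} = 6 (mod 13).
  i = 4 (α = 10): (10−8)(10−9)(10−6)(10−7) = 2·1·4·3 = 24 ≡ 11, so v_4 = 11^{−1} = 6 (mod 13).
  i = 5 (α = 7): (7−8)(7−9)(7−6)(7−10) = (−1)·(−2)·1·(−3) = −6 ≡ 7, so v_5 = 7^{−1} = 2 (mod 13).
  v = [10, 2, 6, 6, 2].
Step 2: syndromes of r = [4, 3, 6, 9, 5] (all sums mod 13).
  S_0 = Σ v_i r_i = 10·4 + 2·3 + 6·6 + 6·9 + 2·5 = 146 ≡ 3.
  S_1 = Σ v_i α_i r_i = 10·8·4 + 2·9·3 + 6·6·6 + 6·10·9 + 2·7·5 = 1200 ≡ 4.
  α_i^2 mod 13 = [12, 3, 10, 9, 10].
  S_2 = Σ v_i α_i^2 r_i = 10·12·4 + 2·3·3 + 6·10·6 + 6·9·9 + 2·10·5 = 1444 ≡ 1.
  S = (3, 4, 1) ≠ 0, so r is not a codeword (an error is present).
Step 3: locate the error. For a single error e at position i, S_ℓ = v_i·e·α_i^ℓ, so α_err = S_1/S_0.
  S_0^{−1} = 3^{−1} = 9 (mod 13), so α_err = 4·9 = 36 ≡ 10 = α_4. Error position i = 4.
  Consistency check: S_2/S_1 = 1·10 = 10 ≡ 10 = α_err ✓ (single-error assumption holds).
Step 4: error magnitude e = S_0/v_4 = S_0·∏_{j≠4}(α_4 − α_j) = 3·11 = 33 ≡ 7 (mod 13).
Step 5: correct position 4: c_4 = r_4 − e = 9 − 7 ≡ 2 (mod 13). Hence c = [4, 3, 6, 2, 5].
  Check: interpolating c through the α_i gives m(x) = 12 + 12·x (degree < 2) with m(α_i) = c_i for every i, so c is indeed a codeword.


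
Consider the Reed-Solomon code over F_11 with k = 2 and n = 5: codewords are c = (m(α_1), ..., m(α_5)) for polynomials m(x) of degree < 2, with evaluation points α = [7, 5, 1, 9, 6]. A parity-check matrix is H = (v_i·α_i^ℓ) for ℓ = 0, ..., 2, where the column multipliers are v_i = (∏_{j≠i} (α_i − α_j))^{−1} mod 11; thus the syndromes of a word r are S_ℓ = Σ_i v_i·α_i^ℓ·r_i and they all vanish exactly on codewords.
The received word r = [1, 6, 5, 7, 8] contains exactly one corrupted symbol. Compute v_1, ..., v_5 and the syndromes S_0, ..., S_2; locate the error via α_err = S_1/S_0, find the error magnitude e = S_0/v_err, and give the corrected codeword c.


S = (8, 4, 2), error at position 5, error magnitude e = 10, c = [1, 6, 5, 7, 9].

Step 1: column multipliers v_i = (∏_{j≠i}(α_i − α_j))^{−1} mod 11.
  i = 1 (α = 7): (7−5)(7−1)(7−9)(7−6) = 2·6·(−2)·1 = −24 ≡ 9, so v_1 = 9^{−1} = 5 (mod 11).
  i = 2 (α = 5): (5−7)(5−1)(5−9)(5−6) = (−2)·4·(−4)·(−1) = −32 ≡ 1, so v_2 = 1^{−1} = 1 (mod 11).
  i = 3 (α = 1): (1−7)(1−5)(1−9)(1−6) = (−6)·(−4)·(−8)·(−5) = 960 ≡ 3, so v_3 = 3^{−1} = 4 (mod 11).
  i = 4 (α = 9): (9−7)(9−5)(9−1)(9−6) = 2·4·8·3 = 192 ≡ 5, so v_4 = 5^{−1} = 9 (mod 11).
  i = 5 (α = 6): (6−7)(6−5)(6−1)(6−9) = (−1)·1·5·(−3) = 15 ≡ 4, so v_5 = 4^{−1} = 3 (mod 11).
  v = [5, 1, 4, 9, 3].
Step 2: syndromes of r = [1, 6, 5, 7, 8] (all sums mod 11).
  S_0 = Σ v_i r_i = 5·1 + 1·6 + 4·5 + 9·7 + 3·8 = 118 ≡ 8.
  S_1 = Σ v_i α_i r_i = 5·7·1 + 1·5·6 + 4·1·5 + 9·9·7 + 3·6·8 = 796 ≡ 4.
  α_i^2 mod 11 = [5, 3, 1, 4, 3].
  S_2 = Σ v_i α_i^2 r_i = 5·5·1 + 1·3·6 + 4·1·5 + 9·4·7 + 3·3·8 = 387 ≡ 2.
  S = (8, 4, 2) ≠ 0, so r is not a codeword (an error is present).
Step 3: locate the error. For a single error e at position i, S_ℓ = v_i·e·α_i^ℓ, so α_err = S_1/S_0.
  S_0^{−1} = 8^{−1} = 7 (mod 11), so α_err = 4·7 = 28 ≡ 6 = α_5. Error position i = 5.
  Consistency check: S_2/S_1 = 2·3 = 6 ≡ 6 = α_err ✓ (single-error assumption holds).
Step 4: error magnitude e = S_0/v_5 = S_0·∏_{j≠5}(α_5 − α_j) = 8·4 = 32 ≡ 10 (mod 11).
Step 5: correct position 5: c_5 = r_5 − e = 8 − 10 ≡ 9 (mod 11). Hence c = [1, 6, 5, 7, 9].
  Check: interpolating c through the α_i gives m(x) = 2 + 3·x (degree < 2) with m(α_i) = c_i for every i, so c is indeed a codeword.


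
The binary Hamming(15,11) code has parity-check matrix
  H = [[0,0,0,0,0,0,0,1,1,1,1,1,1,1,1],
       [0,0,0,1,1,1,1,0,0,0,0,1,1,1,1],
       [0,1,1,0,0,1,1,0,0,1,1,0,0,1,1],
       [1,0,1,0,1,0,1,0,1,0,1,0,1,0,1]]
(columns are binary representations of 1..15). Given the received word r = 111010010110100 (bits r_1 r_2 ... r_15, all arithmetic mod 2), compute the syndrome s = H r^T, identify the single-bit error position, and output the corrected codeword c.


s = (0, 0, 0, 1)^T, error position = 1, corrected codeword c = 011010010110100

Compute s = H r^T mod 2 one row at a time:
  s_1 = 1 + 0 + 1 + 1 + 0 + 1 + 0 + 0 = 4 ≡ 0 (mod 2).
  s_2 = 0 + 1 + 0 + 0 + 0 + 1 + 0 + 0 = 2 ≡ 0 (mod 2).
  s_3 = 1 + 1 + 0 + 0 + 1 + 1 + 0 + 0 = 4 ≡ 0 (mod 2).
  s_4 = 1 + 1 + 1 + 0 + 0 + 1 + 1 + 0 = 5 ≡ 1 (mod 2).
s = (0, 0, 0, 1)^T — this equals column 1 of H (binary 0001), so error is at position 1.
Correct: flip bit 1 of r = 111010010110100 to get c = 011010010110100.


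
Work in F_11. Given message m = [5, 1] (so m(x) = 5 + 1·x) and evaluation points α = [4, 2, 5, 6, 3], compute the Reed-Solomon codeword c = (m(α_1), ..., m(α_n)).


c = [9, 7, 10, 0, 8]

Message polynomial: m(x) = 5 + 1·x (mod 11).
For each evaluation point α_i, compute m(α_i) mod 11:
  α_1 = 4: Horner steps 1 → 9, so m(4) = 9.
  α_2 = 2: Horner steps 1 → 7, so m(2) = 7.
  α_3 = 5: Horner steps 1 → 10, so m(5) = 10.
  α_4 = 6: Horner steps 1 → 0, so m(6) = 0.
  α_5 = 3: Horner steps 1 → 8, so m(3) = 8.
Codeword c = [9, 7, 10, 0, 8] ∈ F_11^5.


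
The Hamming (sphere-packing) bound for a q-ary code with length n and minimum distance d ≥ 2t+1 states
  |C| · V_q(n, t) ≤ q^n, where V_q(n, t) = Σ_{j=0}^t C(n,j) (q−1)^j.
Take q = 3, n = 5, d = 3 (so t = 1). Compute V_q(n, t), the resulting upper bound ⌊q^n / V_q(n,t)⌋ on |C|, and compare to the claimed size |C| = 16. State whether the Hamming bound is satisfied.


V_q(n, t) = 11, q^n = 243, Hamming bound = 22, |C| = 16 ≤ bound (satisfied).

Step 1: Compute V_q(n, t) = Σ_{j=0}^1 C(n, j) (q−1)^j.
  j = 0: C(5,0)·(2)^0 = 1·1 = 1.
  j = 1: C(5,1)·(2)^1 = 5·2 = 10.
  V_q(n, t) = 1 + 10 = 11.
Step 2: q^n = 3^5 = 243.
Step 3: Hamming bound ⌊q^n / V_q(n,t)⌋ = ⌊243/11⌋ = 22.
Step 4: Compare |C| = 16 to 22: satisfied.
The claimed |C| lies below the Hamming bound.


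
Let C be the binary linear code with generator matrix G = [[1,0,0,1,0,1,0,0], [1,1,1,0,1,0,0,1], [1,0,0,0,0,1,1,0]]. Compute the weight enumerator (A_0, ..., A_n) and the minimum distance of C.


Weight distribution: A_0 = 1, A_2 = 1, A_3 = 2, A_5 = 1, A_6 = 2, A_7 = 1. Minimum distance d = 2.

Enumerate all 2^3 = 8 messages m ∈ F_2^3.
For each, compute codeword c = mG in F_2^8, then tally its weight.
  m = 000 → c = 00000000, weight = 0.
  m = 100 → c = 10010100, weight = 3.
  m = 010 → c = 11101001, weight = 5.
  m = 110 → c = 01111101, weight = 6.
  m = 001 → c = 10000110, weight = 3.
  m = 101 → c = 00010010, weight = 2.
  m = 011 → c = 01101111, weight = 6.
  m = 111 → c = 11111011, weight = 7.
Tally weights:
  weight 0: 1 codewords.
  weight 2: 1 codewords.
  weight 3: 2 codewords.
  weight 5: 1 codewords.
  weight 6: 2 codewords.
  weight 7: 1 codewords.
Minimum distance d = smallest w > 0 with A_w > 0 = 2.
Sanity: Σ A_w = 8 = 2^3 = 8 ✓.
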